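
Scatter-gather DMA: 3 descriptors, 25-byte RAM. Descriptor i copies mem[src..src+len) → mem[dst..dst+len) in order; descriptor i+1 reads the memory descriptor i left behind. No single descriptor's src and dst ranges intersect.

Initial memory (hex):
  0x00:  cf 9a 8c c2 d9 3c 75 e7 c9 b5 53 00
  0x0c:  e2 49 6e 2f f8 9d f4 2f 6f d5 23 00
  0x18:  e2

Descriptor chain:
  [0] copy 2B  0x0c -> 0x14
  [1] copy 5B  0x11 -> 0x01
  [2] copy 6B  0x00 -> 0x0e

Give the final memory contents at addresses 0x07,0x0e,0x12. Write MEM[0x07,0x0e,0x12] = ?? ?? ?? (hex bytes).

D0: mem[0x14..0x15] <- [e2 49]
D1: mem[0x01..0x05] <- [9d f4 2f e2 49]
D2: mem[0x0e..0x13] <- [cf 9d f4 2f e2 49]
query mem[0x07]=0xe7, mem[0x0e]=0xcf, mem[0x12]=0xe2

MEM[0x07,0x0e,0x12] = e7 cf e2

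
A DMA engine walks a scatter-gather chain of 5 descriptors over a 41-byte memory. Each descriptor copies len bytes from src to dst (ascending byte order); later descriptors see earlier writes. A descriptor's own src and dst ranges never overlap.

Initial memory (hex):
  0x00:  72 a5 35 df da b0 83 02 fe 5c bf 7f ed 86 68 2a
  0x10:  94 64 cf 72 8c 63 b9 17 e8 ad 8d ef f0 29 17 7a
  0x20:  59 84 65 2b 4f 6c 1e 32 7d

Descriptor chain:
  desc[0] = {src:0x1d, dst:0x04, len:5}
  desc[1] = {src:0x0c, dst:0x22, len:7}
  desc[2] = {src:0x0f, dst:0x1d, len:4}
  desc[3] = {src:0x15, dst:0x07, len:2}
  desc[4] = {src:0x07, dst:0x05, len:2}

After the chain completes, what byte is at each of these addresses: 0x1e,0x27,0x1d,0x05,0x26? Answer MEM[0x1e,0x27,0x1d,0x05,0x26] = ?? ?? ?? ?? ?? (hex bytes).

#0 dst[0x04+5] := {0x29,0x17,0x7a,0x59,0x84}
#1 dst[0x22+7] := {0xed,0x86,0x68,0x2a,0x94,0x64,0xcf}
#2 dst[0x1d+4] := {0x2a,0x94,0x64,0xcf}
#3 dst[0x07+2] := {0x63,0xb9}
#4 dst[0x05+2] := {0x63,0xb9}
query mem[0x1e]=0x94, mem[0x27]=0x64, mem[0x1d]=0x2a, mem[0x05]=0x63, mem[0x26]=0x94

MEM[0x1e,0x27,0x1d,0x05,0x26] = 94 64 2a 63 94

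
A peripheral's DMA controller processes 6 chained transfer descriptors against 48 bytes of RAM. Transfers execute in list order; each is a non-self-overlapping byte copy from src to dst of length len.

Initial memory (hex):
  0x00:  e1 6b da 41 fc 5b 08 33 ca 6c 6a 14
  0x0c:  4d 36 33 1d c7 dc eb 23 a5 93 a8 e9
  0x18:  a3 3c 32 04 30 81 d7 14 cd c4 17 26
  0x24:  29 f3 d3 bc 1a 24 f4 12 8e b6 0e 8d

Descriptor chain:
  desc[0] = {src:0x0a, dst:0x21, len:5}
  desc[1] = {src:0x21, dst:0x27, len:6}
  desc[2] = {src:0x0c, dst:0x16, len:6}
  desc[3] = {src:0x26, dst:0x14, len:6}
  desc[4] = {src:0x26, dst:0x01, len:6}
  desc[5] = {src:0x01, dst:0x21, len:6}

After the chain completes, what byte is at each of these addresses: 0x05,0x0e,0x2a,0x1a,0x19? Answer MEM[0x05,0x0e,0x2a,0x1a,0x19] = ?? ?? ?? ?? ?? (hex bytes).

[0] 0x0a->0x21 len=5 : 6a 14 4d 36 33
[1] 0x21->0x27 len=6 : 6a 14 4d 36 33 d3
[2] 0x0c->0x16 len=6 : 4d 36 33 1d c7 dc
[3] 0x26->0x14 len=6 : d3 6a 14 4d 36 33
[4] 0x26->0x01 len=6 : d3 6a 14 4d 36 33
[5] 0x01->0x21 len=6 : d3 6a 14 4d 36 33
query mem[0x05]=0x36, mem[0x0e]=0x33, mem[0x2a]=0x36, mem[0x1a]=0xc7, mem[0x19]=0x33

MEM[0x05,0x0e,0x2a,0x1a,0x19] = 36 33 36 c7 33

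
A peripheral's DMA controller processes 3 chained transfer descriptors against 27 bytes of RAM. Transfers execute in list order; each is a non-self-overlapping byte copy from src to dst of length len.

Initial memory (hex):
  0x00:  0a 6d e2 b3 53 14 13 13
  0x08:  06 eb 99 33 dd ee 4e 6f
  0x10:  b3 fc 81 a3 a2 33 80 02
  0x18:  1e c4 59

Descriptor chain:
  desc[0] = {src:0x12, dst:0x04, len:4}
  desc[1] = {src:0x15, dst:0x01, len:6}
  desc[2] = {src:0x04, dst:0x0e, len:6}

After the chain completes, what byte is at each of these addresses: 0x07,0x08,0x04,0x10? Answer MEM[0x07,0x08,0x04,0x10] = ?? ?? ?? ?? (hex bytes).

#0 dst[0x04+4] := {0x81,0xa3,0xa2,0x33}
#1 dst[0x01+6] := {0x33,0x80,0x02,0x1e,0xc4,0x59}
#2 dst[0x0e+6] := {0x1e,0xc4,0x59,0x33,0x06,0xeb}
query mem[0x07]=0x33, mem[0x08]=0x06, mem[0x04]=0x1e, mem[0x10]=0x59

MEM[0x07,0x08,0x04,0x10] = 33 06 1e 59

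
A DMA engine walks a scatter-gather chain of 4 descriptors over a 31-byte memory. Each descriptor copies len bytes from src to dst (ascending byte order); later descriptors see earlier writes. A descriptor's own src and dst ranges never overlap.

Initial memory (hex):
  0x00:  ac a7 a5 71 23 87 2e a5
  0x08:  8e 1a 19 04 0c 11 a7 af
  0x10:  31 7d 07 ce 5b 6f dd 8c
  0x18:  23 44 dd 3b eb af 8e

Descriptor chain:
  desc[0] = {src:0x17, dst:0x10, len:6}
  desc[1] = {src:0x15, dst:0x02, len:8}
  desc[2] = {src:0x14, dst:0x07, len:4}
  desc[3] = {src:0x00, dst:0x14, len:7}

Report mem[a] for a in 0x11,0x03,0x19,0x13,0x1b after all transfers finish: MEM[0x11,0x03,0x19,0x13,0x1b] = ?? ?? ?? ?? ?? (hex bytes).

MEM[0x11,0x03,0x19,0x13,0x1b] = 23 dd 23 dd 3b

#0 dst[0x10+6] := {0x8c,0x23,0x44,0xdd,0x3b,0xeb}
#1 dst[0x02+8] := {0xeb,0xdd,0x8c,0x23,0x44,0xdd,0x3b,0xeb}
#2 dst[0x07+4] := {0x3b,0xeb,0xdd,0x8c}
#3 dst[0x14+7] := {0xac,0xa7,0xeb,0xdd,0x8c,0x23,0x44}
query mem[0x11]=0x23, mem[0x03]=0xdd, mem[0x19]=0x23, mem[0x13]=0xdd, mem[0x1b]=0x3b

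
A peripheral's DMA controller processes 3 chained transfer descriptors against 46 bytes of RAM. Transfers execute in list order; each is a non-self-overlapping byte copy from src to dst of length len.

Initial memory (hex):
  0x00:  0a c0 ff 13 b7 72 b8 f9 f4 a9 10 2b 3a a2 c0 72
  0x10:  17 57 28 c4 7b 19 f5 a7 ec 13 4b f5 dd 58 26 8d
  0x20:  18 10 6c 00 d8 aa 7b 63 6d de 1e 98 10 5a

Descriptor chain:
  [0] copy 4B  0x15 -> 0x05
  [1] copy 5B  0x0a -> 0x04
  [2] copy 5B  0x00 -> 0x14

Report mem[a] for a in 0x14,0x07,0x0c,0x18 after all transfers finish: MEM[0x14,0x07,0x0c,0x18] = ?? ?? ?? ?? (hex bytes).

MEM[0x14,0x07,0x0c,0x18] = 0a a2 3a 10

  after D0: wrote 4B at 0x05 = 19f5a7ec
  after D1: wrote 5B at 0x04 = 102b3aa2c0
  after D2: wrote 5B at 0x14 = 0ac0ff1310
query mem[0x14]=0x0a, mem[0x07]=0xa2, mem[0x0c]=0x3a, mem[0x18]=0x10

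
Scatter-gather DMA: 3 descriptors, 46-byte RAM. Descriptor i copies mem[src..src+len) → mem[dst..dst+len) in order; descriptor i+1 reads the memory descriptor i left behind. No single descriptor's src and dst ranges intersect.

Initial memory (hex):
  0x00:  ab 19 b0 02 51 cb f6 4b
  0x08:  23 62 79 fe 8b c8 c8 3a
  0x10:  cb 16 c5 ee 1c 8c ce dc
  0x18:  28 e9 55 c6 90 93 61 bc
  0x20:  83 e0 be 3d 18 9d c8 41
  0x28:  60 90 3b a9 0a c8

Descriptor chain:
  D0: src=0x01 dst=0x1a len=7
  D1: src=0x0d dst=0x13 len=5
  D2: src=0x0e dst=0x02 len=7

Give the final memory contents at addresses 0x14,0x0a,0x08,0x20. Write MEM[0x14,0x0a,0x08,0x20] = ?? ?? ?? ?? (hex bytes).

#0 dst[0x1a+7] := {0x19,0xb0,0x02,0x51,0xcb,0xf6,0x4b}
#1 dst[0x13+5] := {0xc8,0xc8,0x3a,0xcb,0x16}
#2 dst[0x02+7] := {0xc8,0x3a,0xcb,0x16,0xc5,0xc8,0xc8}
query mem[0x14]=0xc8, mem[0x0a]=0x79, mem[0x08]=0xc8, mem[0x20]=0x4b

MEM[0x14,0x0a,0x08,0x20] = c8 79 c8 4b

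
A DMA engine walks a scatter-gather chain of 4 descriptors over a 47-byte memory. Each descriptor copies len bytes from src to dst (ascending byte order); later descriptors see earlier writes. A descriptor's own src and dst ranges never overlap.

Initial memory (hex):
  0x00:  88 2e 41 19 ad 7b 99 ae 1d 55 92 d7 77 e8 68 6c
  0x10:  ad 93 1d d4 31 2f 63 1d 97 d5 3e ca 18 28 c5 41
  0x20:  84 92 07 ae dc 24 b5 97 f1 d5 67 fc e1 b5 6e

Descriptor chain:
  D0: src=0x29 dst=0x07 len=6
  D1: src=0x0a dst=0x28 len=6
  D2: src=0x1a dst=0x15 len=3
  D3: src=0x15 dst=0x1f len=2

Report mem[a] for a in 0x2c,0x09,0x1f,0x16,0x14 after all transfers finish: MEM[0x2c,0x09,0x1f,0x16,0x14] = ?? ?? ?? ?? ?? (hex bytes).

D0: mem[0x07..0x0c] <- [d5 67 fc e1 b5 6e]
D1: mem[0x28..0x2d] <- [e1 b5 6e e8 68 6c]
D2: mem[0x15..0x17] <- [3e ca 18]
D3: mem[0x1f..0x20] <- [3e ca]
query mem[0x2c]=0x68, mem[0x09]=0xfc, mem[0x1f]=0x3e, mem[0x16]=0xca, mem[0x14]=0x31

MEM[0x2c,0x09,0x1f,0x16,0x14] = 68 fc 3e ca 31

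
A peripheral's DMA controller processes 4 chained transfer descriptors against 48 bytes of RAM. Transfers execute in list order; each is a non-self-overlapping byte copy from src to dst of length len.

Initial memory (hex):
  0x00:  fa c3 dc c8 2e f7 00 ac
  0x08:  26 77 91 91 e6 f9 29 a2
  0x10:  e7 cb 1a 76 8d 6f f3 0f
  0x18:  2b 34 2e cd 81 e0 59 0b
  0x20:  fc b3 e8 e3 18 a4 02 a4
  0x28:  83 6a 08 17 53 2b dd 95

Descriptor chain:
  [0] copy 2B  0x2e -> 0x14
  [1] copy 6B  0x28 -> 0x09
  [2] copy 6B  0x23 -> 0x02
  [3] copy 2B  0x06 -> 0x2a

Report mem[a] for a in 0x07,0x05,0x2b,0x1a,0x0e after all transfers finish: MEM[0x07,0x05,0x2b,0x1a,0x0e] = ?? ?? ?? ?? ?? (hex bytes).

[0] 0x2e->0x14 len=2 : dd 95
[1] 0x28->0x09 len=6 : 83 6a 08 17 53 2b
[2] 0x23->0x02 len=6 : e3 18 a4 02 a4 83
[3] 0x06->0x2a len=2 : a4 83
query mem[0x07]=0x83, mem[0x05]=0x02, mem[0x2b]=0x83, mem[0x1a]=0x2e, mem[0x0e]=0x2b

MEM[0x07,0x05,0x2b,0x1a,0x0e] = 83 02 83 2e 2b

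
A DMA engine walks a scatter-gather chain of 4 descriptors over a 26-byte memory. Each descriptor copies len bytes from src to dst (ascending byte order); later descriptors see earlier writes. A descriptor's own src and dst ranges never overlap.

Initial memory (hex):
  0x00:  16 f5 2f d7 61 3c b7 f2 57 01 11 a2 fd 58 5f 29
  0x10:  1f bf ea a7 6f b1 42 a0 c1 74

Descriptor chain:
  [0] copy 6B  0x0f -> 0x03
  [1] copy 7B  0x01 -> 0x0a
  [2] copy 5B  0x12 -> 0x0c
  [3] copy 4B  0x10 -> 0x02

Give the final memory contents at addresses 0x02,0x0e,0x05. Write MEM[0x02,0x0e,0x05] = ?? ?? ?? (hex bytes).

#0 dst[0x03+6] := {0x29,0x1f,0xbf,0xea,0xa7,0x6f}
#1 dst[0x0a+7] := {0xf5,0x2f,0x29,0x1f,0xbf,0xea,0xa7}
#2 dst[0x0c+5] := {0xea,0xa7,0x6f,0xb1,0x42}
#3 dst[0x02+4] := {0x42,0xbf,0xea,0xa7}
query mem[0x02]=0x42, mem[0x0e]=0x6f, mem[0x05]=0xa7

MEM[0x02,0x0e,0x05] = 42 6f a7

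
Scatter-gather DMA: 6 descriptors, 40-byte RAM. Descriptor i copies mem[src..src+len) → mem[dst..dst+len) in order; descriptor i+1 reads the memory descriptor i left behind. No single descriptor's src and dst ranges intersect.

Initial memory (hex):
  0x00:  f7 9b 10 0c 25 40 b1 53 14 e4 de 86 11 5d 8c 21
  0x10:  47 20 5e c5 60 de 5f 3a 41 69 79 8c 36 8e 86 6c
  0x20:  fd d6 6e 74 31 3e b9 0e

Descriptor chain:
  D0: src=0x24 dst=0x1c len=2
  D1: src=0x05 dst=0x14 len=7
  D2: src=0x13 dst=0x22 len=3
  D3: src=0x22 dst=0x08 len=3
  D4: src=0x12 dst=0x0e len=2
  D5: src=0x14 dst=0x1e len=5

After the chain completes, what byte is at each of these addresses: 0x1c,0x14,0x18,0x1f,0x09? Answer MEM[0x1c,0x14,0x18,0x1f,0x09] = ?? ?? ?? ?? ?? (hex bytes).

#0 dst[0x1c+2] := {0x31,0x3e}
#1 dst[0x14+7] := {0x40,0xb1,0x53,0x14,0xe4,0xde,0x86}
#2 dst[0x22+3] := {0xc5,0x40,0xb1}
#3 dst[0x08+3] := {0xc5,0x40,0xb1}
#4 dst[0x0e+2] := {0x5e,0xc5}
#5 dst[0x1e+5] := {0x40,0xb1,0x53,0x14,0xe4}
query mem[0x1c]=0x31, mem[0x14]=0x40, mem[0x18]=0xe4, mem[0x1f]=0xb1, mem[0x09]=0x40

MEM[0x1c,0x14,0x18,0x1f,0x09] = 31 40 e4 b1 40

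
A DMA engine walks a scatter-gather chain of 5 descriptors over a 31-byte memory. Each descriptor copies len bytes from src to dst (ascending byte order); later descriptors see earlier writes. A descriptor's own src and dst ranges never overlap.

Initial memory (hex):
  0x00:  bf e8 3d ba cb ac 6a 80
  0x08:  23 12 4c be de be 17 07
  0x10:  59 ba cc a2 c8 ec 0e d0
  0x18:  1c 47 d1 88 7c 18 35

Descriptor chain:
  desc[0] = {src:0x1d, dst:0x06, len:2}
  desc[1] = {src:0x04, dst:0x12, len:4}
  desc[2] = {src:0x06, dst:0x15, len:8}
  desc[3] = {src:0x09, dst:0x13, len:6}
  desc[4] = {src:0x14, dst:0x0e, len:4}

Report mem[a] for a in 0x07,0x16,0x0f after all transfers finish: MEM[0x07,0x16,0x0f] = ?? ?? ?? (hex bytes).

#0 dst[0x06+2] := {0x18,0x35}
#1 dst[0x12+4] := {0xcb,0xac,0x18,0x35}
#2 dst[0x15+8] := {0x18,0x35,0x23,0x12,0x4c,0xbe,0xde,0xbe}
#3 dst[0x13+6] := {0x12,0x4c,0xbe,0xde,0xbe,0x17}
#4 dst[0x0e+4] := {0x4c,0xbe,0xde,0xbe}
query mem[0x07]=0x35, mem[0x16]=0xde, mem[0x0f]=0xbe

MEM[0x07,0x16,0x0f] = 35 de be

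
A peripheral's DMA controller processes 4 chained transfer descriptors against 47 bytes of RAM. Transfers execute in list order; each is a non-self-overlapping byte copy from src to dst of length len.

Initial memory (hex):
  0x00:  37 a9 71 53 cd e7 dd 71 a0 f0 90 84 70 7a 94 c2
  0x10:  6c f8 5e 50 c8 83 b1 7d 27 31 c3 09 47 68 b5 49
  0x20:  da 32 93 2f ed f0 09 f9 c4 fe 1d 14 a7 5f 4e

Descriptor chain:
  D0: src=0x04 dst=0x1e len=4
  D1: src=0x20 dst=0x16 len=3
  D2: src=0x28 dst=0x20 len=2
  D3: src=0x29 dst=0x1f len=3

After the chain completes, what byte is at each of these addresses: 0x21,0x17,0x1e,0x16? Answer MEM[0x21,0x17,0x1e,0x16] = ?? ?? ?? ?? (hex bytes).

MEM[0x21,0x17,0x1e,0x16] = 14 71 cd dd

#0 dst[0x1e+4] := {0xcd,0xe7,0xdd,0x71}
#1 dst[0x16+3] := {0xdd,0x71,0x93}
#2 dst[0x20+2] := {0xc4,0xfe}
#3 dst[0x1f+3] := {0xfe,0x1d,0x14}
query mem[0x21]=0x14, mem[0x17]=0x71, mem[0x1e]=0xcd, mem[0x16]=0xdd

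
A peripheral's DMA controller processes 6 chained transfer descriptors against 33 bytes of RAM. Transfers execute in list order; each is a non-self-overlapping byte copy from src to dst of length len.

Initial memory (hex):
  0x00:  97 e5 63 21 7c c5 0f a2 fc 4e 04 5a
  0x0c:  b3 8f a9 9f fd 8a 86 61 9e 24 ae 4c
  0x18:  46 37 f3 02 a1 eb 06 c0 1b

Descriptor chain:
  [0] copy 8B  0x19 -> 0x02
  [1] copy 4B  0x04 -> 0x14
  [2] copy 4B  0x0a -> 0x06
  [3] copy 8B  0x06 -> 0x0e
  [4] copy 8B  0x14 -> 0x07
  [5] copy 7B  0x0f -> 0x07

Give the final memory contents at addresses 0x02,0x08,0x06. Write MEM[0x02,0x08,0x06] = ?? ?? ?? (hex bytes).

#0 dst[0x02+8] := {0x37,0xf3,0x02,0xa1,0xeb,0x06,0xc0,0x1b}
#1 dst[0x14+4] := {0x02,0xa1,0xeb,0x06}
#2 dst[0x06+4] := {0x04,0x5a,0xb3,0x8f}
#3 dst[0x0e+8] := {0x04,0x5a,0xb3,0x8f,0x04,0x5a,0xb3,0x8f}
#4 dst[0x07+8] := {0xb3,0x8f,0xeb,0x06,0x46,0x37,0xf3,0x02}
#5 dst[0x07+7] := {0x5a,0xb3,0x8f,0x04,0x5a,0xb3,0x8f}
query mem[0x02]=0x37, mem[0x08]=0xb3, mem[0x06]=0x04

MEM[0x02,0x08,0x06] = 37 b3 04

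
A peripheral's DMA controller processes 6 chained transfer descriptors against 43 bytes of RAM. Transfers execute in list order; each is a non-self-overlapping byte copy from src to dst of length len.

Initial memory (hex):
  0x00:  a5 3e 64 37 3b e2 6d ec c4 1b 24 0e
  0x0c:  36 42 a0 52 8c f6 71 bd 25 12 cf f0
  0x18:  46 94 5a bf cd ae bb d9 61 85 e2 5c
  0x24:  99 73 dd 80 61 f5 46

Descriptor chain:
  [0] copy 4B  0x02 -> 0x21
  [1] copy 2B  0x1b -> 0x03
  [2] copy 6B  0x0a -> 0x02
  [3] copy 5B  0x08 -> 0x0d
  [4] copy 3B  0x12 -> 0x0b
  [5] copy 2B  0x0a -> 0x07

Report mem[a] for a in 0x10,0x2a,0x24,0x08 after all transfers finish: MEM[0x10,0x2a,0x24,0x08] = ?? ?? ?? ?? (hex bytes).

[0] 0x02->0x21 len=4 : 64 37 3b e2
[1] 0x1b->0x03 len=2 : bf cd
[2] 0x0a->0x02 len=6 : 24 0e 36 42 a0 52
[3] 0x08->0x0d len=5 : c4 1b 24 0e 36
[4] 0x12->0x0b len=3 : 71 bd 25
[5] 0x0a->0x07 len=2 : 24 71
query mem[0x10]=0x0e, mem[0x2a]=0x46, mem[0x24]=0xe2, mem[0x08]=0x71

MEM[0x10,0x2a,0x24,0x08] = 0e 46 e2 71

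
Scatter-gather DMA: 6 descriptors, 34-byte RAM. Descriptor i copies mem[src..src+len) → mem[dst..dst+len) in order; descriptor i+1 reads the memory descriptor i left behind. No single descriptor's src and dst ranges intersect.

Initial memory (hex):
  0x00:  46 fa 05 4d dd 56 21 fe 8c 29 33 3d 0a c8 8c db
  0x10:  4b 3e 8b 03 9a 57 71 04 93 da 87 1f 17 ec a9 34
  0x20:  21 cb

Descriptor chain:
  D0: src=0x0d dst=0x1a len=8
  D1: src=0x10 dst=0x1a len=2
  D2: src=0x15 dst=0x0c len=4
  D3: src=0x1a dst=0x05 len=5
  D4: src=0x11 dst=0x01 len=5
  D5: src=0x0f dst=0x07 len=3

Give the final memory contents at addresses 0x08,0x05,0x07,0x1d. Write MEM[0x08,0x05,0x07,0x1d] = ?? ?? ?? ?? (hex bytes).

MEM[0x08,0x05,0x07,0x1d] = 4b 57 93 4b

#0 dst[0x1a+8] := {0xc8,0x8c,0xdb,0x4b,0x3e,0x8b,0x03,0x9a}
#1 dst[0x1a+2] := {0x4b,0x3e}
#2 dst[0x0c+4] := {0x57,0x71,0x04,0x93}
#3 dst[0x05+5] := {0x4b,0x3e,0xdb,0x4b,0x3e}
#4 dst[0x01+5] := {0x3e,0x8b,0x03,0x9a,0x57}
#5 dst[0x07+3] := {0x93,0x4b,0x3e}
query mem[0x08]=0x4b, mem[0x05]=0x57, mem[0x07]=0x93, mem[0x1d]=0x4b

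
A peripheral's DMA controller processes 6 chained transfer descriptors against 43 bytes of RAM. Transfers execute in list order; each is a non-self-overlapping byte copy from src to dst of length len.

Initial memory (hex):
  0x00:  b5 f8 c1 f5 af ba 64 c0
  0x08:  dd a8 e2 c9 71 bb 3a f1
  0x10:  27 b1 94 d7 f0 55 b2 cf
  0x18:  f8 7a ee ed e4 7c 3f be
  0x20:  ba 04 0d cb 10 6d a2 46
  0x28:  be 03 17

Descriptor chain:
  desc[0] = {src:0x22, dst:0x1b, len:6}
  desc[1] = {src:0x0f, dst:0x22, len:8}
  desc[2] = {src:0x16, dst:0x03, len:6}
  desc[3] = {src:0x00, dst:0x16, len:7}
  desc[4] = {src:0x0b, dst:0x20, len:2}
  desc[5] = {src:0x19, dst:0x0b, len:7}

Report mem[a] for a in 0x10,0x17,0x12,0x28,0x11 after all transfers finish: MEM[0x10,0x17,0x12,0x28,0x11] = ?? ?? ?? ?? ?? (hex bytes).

  after D0: wrote 6B at 0x1b = 0dcb106da246
  after D1: wrote 8B at 0x22 = f127b194d7f055b2
  after D2: wrote 6B at 0x03 = b2cff87aee0d
  after D3: wrote 7B at 0x16 = b5f8c1b2cff87a
  after D4: wrote 2B at 0x20 = c971
  after D5: wrote 7B at 0x0b = b2cff87a106da2
query mem[0x10]=0x6d, mem[0x17]=0xf8, mem[0x12]=0x94, mem[0x28]=0x55, mem[0x11]=0xa2

MEM[0x10,0x17,0x12,0x28,0x11] = 6d f8 94 55 a2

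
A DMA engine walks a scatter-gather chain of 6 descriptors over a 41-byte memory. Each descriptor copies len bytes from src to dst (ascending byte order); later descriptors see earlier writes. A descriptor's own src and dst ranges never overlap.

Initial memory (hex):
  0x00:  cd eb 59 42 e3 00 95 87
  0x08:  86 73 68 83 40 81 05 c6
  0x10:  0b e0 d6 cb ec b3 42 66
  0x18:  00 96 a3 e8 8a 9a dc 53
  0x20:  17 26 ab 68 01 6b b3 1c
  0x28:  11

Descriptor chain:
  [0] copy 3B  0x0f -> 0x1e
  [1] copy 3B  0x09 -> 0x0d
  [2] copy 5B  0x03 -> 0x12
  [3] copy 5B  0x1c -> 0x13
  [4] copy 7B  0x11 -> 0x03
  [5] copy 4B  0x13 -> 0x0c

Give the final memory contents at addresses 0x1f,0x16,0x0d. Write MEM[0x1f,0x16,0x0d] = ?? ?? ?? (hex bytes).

D0: mem[0x1e..0x20] <- [c6 0b e0]
D1: mem[0x0d..0x0f] <- [73 68 83]
D2: mem[0x12..0x16] <- [42 e3 00 95 87]
D3: mem[0x13..0x17] <- [8a 9a c6 0b e0]
D4: mem[0x03..0x09] <- [e0 42 8a 9a c6 0b e0]
D5: mem[0x0c..0x0f] <- [8a 9a c6 0b]
query mem[0x1f]=0x0b, mem[0x16]=0x0b, mem[0x0d]=0x9a

MEM[0x1f,0x16,0x0d] = 0b 0b 9a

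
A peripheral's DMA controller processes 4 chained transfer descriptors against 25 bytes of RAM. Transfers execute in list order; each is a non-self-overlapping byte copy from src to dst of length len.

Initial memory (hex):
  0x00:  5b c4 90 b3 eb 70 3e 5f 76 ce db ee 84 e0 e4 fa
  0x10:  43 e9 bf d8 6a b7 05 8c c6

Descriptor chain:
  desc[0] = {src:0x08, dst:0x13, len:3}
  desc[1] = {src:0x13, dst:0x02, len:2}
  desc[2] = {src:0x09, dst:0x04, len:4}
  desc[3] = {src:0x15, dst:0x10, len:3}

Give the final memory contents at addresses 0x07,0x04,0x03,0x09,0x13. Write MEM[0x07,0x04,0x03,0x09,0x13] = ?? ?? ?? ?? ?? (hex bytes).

#0 dst[0x13+3] := {0x76,0xce,0xdb}
#1 dst[0x02+2] := {0x76,0xce}
#2 dst[0x04+4] := {0xce,0xdb,0xee,0x84}
#3 dst[0x10+3] := {0xdb,0x05,0x8c}
query mem[0x07]=0x84, mem[0x04]=0xce, mem[0x03]=0xce, mem[0x09]=0xce, mem[0x13]=0x76

MEM[0x07,0x04,0x03,0x09,0x13] = 84 ce ce ce 76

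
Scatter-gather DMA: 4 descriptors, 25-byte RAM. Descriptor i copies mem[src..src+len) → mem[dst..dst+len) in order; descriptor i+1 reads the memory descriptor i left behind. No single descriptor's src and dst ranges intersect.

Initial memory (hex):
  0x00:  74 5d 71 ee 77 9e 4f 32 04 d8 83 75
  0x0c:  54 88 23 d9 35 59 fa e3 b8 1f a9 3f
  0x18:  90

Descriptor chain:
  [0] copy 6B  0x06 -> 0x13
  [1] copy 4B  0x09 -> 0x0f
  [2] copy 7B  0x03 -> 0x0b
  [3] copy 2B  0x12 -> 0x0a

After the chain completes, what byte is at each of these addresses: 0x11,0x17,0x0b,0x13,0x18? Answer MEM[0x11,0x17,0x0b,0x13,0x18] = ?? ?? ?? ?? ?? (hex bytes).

MEM[0x11,0x17,0x0b,0x13,0x18] = d8 83 4f 4f 75

D0: mem[0x13..0x18] <- [4f 32 04 d8 83 75]
D1: mem[0x0f..0x12] <- [d8 83 75 54]
D2: mem[0x0b..0x11] <- [ee 77 9e 4f 32 04 d8]
D3: mem[0x0a..0x0b] <- [54 4f]
query mem[0x11]=0xd8, mem[0x17]=0x83, mem[0x0b]=0x4f, mem[0x13]=0x4f, mem[0x18]=0x75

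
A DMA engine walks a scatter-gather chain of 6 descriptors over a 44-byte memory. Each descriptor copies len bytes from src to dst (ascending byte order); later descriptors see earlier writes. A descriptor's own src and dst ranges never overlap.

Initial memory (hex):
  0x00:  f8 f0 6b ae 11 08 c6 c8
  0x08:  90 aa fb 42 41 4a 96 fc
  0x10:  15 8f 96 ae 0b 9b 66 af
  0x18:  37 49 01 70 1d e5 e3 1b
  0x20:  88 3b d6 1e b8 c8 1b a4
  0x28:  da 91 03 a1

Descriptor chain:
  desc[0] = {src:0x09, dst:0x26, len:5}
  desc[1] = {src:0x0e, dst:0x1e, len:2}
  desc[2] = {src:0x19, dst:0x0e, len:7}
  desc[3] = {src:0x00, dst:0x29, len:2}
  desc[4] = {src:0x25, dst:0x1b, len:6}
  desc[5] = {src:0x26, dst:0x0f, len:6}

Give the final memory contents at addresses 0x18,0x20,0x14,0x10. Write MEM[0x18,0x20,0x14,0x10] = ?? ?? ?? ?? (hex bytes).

  after D0: wrote 5B at 0x26 = aafb42414a
  after D1: wrote 2B at 0x1e = 96fc
  after D2: wrote 7B at 0x0e = 4901701de596fc
  after D3: wrote 2B at 0x29 = f8f0
  after D4: wrote 6B at 0x1b = c8aafb42f8f0
  after D5: wrote 6B at 0x0f = aafb42f8f0a1
query mem[0x18]=0x37, mem[0x20]=0xf0, mem[0x14]=0xa1, mem[0x10]=0xfb

MEM[0x18,0x20,0x14,0x10] = 37 f0 a1 fb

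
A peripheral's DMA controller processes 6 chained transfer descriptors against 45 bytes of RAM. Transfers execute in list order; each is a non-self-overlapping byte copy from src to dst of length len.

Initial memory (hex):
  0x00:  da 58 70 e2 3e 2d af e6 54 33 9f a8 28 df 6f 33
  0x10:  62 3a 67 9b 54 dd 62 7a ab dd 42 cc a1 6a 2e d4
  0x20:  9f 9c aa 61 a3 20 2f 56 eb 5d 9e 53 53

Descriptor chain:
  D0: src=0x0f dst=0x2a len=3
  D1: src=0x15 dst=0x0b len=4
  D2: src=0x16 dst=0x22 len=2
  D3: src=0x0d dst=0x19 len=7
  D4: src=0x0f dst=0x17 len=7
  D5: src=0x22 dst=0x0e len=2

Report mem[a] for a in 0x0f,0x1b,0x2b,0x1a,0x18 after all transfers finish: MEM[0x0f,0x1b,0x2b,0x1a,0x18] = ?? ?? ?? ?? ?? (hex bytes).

#0 dst[0x2a+3] := {0x33,0x62,0x3a}
#1 dst[0x0b+4] := {0xdd,0x62,0x7a,0xab}
#2 dst[0x22+2] := {0x62,0x7a}
#3 dst[0x19+7] := {0x7a,0xab,0x33,0x62,0x3a,0x67,0x9b}
#4 dst[0x17+7] := {0x33,0x62,0x3a,0x67,0x9b,0x54,0xdd}
#5 dst[0x0e+2] := {0x62,0x7a}
query mem[0x0f]=0x7a, mem[0x1b]=0x9b, mem[0x2b]=0x62, mem[0x1a]=0x67, mem[0x18]=0x62

MEM[0x0f,0x1b,0x2b,0x1a,0x18] = 7a 9b 62 67 62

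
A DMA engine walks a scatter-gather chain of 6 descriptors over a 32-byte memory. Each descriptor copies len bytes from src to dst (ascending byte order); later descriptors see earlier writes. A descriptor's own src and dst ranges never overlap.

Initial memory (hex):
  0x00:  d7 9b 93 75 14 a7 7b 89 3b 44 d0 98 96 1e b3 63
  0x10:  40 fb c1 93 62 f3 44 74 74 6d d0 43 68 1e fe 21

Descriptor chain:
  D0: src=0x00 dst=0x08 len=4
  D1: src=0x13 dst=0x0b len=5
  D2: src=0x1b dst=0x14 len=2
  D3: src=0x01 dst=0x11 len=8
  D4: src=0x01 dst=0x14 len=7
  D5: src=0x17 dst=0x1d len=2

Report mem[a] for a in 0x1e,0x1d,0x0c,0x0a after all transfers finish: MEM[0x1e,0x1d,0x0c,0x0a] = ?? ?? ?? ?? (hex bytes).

[0] 0x00->0x08 len=4 : d7 9b 93 75
[1] 0x13->0x0b len=5 : 93 62 f3 44 74
[2] 0x1b->0x14 len=2 : 43 68
[3] 0x01->0x11 len=8 : 9b 93 75 14 a7 7b 89 d7
[4] 0x01->0x14 len=7 : 9b 93 75 14 a7 7b 89
[5] 0x17->0x1d len=2 : 14 a7
query mem[0x1e]=0xa7, mem[0x1d]=0x14, mem[0x0c]=0x62, mem[0x0a]=0x93

MEM[0x1e,0x1d,0x0c,0x0a] = a7 14 62 93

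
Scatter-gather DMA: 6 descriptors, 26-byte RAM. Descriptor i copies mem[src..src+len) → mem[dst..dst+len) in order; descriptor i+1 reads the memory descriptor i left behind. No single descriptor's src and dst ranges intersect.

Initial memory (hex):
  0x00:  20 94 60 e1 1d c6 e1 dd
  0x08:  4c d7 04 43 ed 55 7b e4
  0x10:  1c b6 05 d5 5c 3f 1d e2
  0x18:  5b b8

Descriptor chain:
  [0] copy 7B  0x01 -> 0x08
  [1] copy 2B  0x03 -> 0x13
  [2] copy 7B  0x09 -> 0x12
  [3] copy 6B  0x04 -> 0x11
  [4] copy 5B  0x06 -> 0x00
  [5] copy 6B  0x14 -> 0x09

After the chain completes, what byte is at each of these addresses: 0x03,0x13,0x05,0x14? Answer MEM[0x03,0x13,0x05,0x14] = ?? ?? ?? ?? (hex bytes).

MEM[0x03,0x13,0x05,0x14] = 60 e1 c6 dd

#0 dst[0x08+7] := {0x94,0x60,0xe1,0x1d,0xc6,0xe1,0xdd}
#1 dst[0x13+2] := {0xe1,0x1d}
#2 dst[0x12+7] := {0x60,0xe1,0x1d,0xc6,0xe1,0xdd,0xe4}
#3 dst[0x11+6] := {0x1d,0xc6,0xe1,0xdd,0x94,0x60}
#4 dst[0x00+5] := {0xe1,0xdd,0x94,0x60,0xe1}
#5 dst[0x09+6] := {0xdd,0x94,0x60,0xdd,0xe4,0xb8}
query mem[0x03]=0x60, mem[0x13]=0xe1, mem[0x05]=0xc6, mem[0x14]=0xdd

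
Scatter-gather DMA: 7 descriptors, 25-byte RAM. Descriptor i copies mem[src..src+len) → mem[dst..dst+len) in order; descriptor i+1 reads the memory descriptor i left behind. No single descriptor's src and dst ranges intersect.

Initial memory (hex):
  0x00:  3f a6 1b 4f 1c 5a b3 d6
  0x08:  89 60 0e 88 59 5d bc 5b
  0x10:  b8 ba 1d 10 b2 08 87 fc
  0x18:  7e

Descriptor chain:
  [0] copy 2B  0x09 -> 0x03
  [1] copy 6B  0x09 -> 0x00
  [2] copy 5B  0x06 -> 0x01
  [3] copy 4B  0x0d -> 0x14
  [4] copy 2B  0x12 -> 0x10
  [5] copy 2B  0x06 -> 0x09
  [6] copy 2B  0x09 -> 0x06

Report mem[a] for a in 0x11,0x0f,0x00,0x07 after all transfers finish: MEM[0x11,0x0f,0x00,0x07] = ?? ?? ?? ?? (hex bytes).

MEM[0x11,0x0f,0x00,0x07] = 10 5b 60 d6

D0: mem[0x03..0x04] <- [60 0e]
D1: mem[0x00..0x05] <- [60 0e 88 59 5d bc]
D2: mem[0x01..0x05] <- [b3 d6 89 60 0e]
D3: mem[0x14..0x17] <- [5d bc 5b b8]
D4: mem[0x10..0x11] <- [1d 10]
D5: mem[0x09..0x0a] <- [b3 d6]
D6: mem[0x06..0x07] <- [b3 d6]
query mem[0x11]=0x10, mem[0x0f]=0x5b, mem[0x00]=0x60, mem[0x07]=0xd6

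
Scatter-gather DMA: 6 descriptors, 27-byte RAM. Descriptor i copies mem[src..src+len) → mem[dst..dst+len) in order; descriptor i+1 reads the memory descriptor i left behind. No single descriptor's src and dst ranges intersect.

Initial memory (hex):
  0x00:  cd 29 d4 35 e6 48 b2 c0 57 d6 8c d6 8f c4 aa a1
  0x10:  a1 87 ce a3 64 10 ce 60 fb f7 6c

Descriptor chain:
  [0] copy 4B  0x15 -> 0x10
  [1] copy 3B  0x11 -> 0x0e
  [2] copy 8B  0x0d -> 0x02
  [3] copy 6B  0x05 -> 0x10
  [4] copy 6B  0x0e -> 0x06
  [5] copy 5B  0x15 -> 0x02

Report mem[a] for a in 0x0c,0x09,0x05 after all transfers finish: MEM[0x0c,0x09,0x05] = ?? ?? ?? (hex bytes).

#0 dst[0x10+4] := {0x10,0xce,0x60,0xfb}
#1 dst[0x0e+3] := {0xce,0x60,0xfb}
#2 dst[0x02+8] := {0xc4,0xce,0x60,0xfb,0xce,0x60,0xfb,0x64}
#3 dst[0x10+6] := {0xfb,0xce,0x60,0xfb,0x64,0x8c}
#4 dst[0x06+6] := {0xce,0x60,0xfb,0xce,0x60,0xfb}
#5 dst[0x02+5] := {0x8c,0xce,0x60,0xfb,0xf7}
query mem[0x0c]=0x8f, mem[0x09]=0xce, mem[0x05]=0xfb

MEM[0x0c,0x09,0x05] = 8f ce fb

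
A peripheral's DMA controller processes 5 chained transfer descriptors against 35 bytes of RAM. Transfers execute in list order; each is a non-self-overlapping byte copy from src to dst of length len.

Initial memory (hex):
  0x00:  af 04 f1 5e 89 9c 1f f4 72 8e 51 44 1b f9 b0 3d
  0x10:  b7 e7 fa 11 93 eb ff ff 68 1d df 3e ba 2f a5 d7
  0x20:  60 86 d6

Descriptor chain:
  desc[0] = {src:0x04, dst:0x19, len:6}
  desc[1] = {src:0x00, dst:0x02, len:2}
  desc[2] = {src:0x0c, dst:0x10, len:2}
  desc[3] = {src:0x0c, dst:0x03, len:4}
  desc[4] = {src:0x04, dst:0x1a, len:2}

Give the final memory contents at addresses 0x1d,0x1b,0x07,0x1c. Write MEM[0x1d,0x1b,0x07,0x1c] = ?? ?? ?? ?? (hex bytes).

#0 dst[0x19+6] := {0x89,0x9c,0x1f,0xf4,0x72,0x8e}
#1 dst[0x02+2] := {0xaf,0x04}
#2 dst[0x10+2] := {0x1b,0xf9}
#3 dst[0x03+4] := {0x1b,0xf9,0xb0,0x3d}
#4 dst[0x1a+2] := {0xf9,0xb0}
query mem[0x1d]=0x72, mem[0x1b]=0xb0, mem[0x07]=0xf4, mem[0x1c]=0xf4

MEM[0x1d,0x1b,0x07,0x1c] = 72 b0 f4 f4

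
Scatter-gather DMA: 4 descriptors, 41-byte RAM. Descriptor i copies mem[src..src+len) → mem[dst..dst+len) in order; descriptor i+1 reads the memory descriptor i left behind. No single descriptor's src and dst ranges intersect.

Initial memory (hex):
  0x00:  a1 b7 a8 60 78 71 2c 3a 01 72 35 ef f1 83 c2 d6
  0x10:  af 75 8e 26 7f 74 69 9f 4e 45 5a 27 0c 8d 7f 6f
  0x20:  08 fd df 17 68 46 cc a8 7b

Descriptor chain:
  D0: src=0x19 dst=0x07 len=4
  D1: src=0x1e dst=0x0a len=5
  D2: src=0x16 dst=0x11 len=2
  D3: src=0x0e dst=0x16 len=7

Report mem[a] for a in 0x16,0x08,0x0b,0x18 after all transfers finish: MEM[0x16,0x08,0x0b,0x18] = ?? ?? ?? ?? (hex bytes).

MEM[0x16,0x08,0x0b,0x18] = df 5a 6f af

  after D0: wrote 4B at 0x07 = 455a270c
  after D1: wrote 5B at 0x0a = 7f6f08fddf
  after D2: wrote 2B at 0x11 = 699f
  after D3: wrote 7B at 0x16 = dfd6af699f267f
query mem[0x16]=0xdf, mem[0x08]=0x5a, mem[0x0b]=0x6f, mem[0x18]=0xaf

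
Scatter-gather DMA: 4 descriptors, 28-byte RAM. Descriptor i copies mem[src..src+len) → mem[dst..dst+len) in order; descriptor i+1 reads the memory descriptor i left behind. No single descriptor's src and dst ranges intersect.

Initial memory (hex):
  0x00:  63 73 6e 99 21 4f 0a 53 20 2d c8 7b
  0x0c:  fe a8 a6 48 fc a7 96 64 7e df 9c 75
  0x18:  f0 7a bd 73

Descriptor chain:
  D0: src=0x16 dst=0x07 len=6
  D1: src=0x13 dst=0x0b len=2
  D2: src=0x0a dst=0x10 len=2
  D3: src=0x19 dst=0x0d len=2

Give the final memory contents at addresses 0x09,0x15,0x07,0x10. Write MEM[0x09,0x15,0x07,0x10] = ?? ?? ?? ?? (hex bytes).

MEM[0x09,0x15,0x07,0x10] = f0 df 9c 7a

#0 dst[0x07+6] := {0x9c,0x75,0xf0,0x7a,0xbd,0x73}
#1 dst[0x0b+2] := {0x64,0x7e}
#2 dst[0x10+2] := {0x7a,0x64}
#3 dst[0x0d+2] := {0x7a,0xbd}
query mem[0x09]=0xf0, mem[0x15]=0xdf, mem[0x07]=0x9c, mem[0x10]=0x7a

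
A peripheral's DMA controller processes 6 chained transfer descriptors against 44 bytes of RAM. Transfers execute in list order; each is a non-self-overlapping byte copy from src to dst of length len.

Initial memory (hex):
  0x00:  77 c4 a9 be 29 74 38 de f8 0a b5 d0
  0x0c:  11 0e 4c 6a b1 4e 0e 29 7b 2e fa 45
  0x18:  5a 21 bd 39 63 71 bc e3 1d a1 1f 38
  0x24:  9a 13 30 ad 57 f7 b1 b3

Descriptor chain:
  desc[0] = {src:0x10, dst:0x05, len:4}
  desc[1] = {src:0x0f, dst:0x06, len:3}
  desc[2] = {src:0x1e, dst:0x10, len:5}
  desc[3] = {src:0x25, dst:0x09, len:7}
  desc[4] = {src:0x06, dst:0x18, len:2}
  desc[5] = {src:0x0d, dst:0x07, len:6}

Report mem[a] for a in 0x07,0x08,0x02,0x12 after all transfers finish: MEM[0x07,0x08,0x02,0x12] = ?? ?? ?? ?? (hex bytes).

MEM[0x07,0x08,0x02,0x12] = f7 b1 a9 1d

#0 dst[0x05+4] := {0xb1,0x4e,0x0e,0x29}
#1 dst[0x06+3] := {0x6a,0xb1,0x4e}
#2 dst[0x10+5] := {0xbc,0xe3,0x1d,0xa1,0x1f}
#3 dst[0x09+7] := {0x13,0x30,0xad,0x57,0xf7,0xb1,0xb3}
#4 dst[0x18+2] := {0x6a,0xb1}
#5 dst[0x07+6] := {0xf7,0xb1,0xb3,0xbc,0xe3,0x1d}
query mem[0x07]=0xf7, mem[0x08]=0xb1, mem[0x02]=0xa9, mem[0x12]=0x1d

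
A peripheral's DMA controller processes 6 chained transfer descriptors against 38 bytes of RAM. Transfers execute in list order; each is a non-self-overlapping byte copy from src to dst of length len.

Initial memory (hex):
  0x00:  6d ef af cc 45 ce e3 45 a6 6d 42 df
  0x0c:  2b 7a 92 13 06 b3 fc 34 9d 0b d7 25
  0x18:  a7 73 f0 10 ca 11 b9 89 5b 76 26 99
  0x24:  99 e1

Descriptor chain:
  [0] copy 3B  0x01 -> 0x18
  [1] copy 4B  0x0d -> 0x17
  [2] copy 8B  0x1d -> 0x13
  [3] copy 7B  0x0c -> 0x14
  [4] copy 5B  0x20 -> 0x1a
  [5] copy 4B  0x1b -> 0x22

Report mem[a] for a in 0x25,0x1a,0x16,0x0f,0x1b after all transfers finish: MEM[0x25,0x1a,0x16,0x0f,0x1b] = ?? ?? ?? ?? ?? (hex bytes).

MEM[0x25,0x1a,0x16,0x0f,0x1b] = 99 5b 92 13 76

D0: mem[0x18..0x1a] <- [ef af cc]
D1: mem[0x17..0x1a] <- [7a 92 13 06]
D2: mem[0x13..0x1a] <- [11 b9 89 5b 76 26 99 99]
D3: mem[0x14..0x1a] <- [2b 7a 92 13 06 b3 fc]
D4: mem[0x1a..0x1e] <- [5b 76 26 99 99]
D5: mem[0x22..0x25] <- [76 26 99 99]
query mem[0x25]=0x99, mem[0x1a]=0x5b, mem[0x16]=0x92, mem[0x0f]=0x13, mem[0x1b]=0x76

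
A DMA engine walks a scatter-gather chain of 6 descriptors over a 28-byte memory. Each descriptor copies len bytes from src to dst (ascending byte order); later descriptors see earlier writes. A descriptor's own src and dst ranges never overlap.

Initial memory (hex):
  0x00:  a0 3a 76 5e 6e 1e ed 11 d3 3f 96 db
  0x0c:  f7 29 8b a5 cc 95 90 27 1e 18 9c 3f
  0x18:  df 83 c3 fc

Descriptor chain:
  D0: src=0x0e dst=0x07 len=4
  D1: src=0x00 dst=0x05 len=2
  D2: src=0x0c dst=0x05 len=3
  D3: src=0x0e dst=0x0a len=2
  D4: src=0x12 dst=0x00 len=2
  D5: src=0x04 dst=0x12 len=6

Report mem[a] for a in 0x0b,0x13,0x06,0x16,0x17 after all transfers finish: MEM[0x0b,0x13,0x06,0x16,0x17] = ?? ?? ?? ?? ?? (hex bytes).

MEM[0x0b,0x13,0x06,0x16,0x17] = a5 f7 29 a5 cc

#0 dst[0x07+4] := {0x8b,0xa5,0xcc,0x95}
#1 dst[0x05+2] := {0xa0,0x3a}
#2 dst[0x05+3] := {0xf7,0x29,0x8b}
#3 dst[0x0a+2] := {0x8b,0xa5}
#4 dst[0x00+2] := {0x90,0x27}
#5 dst[0x12+6] := {0x6e,0xf7,0x29,0x8b,0xa5,0xcc}
query mem[0x0b]=0xa5, mem[0x13]=0xf7, mem[0x06]=0x29, mem[0x16]=0xa5, mem[0x17]=0xcc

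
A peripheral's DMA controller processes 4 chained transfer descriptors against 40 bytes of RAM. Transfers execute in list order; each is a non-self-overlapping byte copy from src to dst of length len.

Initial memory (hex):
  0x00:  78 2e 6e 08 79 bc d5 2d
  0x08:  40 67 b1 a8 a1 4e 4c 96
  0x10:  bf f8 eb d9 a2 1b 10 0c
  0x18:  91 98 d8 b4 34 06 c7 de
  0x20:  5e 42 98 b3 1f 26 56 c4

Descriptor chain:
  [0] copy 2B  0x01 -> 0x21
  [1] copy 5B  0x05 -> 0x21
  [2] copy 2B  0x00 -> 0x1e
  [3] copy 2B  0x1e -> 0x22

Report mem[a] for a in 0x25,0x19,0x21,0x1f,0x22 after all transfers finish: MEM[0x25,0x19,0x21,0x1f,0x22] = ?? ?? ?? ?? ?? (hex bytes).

#0 dst[0x21+2] := {0x2e,0x6e}
#1 dst[0x21+5] := {0xbc,0xd5,0x2d,0x40,0x67}
#2 dst[0x1e+2] := {0x78,0x2e}
#3 dst[0x22+2] := {0x78,0x2e}
query mem[0x25]=0x67, mem[0x19]=0x98, mem[0x21]=0xbc, mem[0x1f]=0x2e, mem[0x22]=0x78

MEM[0x25,0x19,0x21,0x1f,0x22] = 67 98 bc 2e 78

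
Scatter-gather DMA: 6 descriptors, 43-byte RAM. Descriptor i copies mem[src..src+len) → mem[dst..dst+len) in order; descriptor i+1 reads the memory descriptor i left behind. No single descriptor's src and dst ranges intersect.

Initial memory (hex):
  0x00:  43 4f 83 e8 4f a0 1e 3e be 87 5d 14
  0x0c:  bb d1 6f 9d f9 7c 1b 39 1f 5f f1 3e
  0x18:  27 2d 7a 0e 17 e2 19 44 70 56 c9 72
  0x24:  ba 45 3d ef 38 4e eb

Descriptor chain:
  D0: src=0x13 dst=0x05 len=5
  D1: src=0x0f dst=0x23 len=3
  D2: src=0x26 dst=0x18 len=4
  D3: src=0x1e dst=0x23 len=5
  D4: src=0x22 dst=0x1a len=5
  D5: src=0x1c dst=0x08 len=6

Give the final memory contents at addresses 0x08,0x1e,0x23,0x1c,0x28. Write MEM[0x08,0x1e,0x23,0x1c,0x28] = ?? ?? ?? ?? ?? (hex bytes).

[0] 0x13->0x05 len=5 : 39 1f 5f f1 3e
[1] 0x0f->0x23 len=3 : 9d f9 7c
[2] 0x26->0x18 len=4 : 3d ef 38 4e
[3] 0x1e->0x23 len=5 : 19 44 70 56 c9
[4] 0x22->0x1a len=5 : c9 19 44 70 56
[5] 0x1c->0x08 len=6 : 44 70 56 44 70 56
query mem[0x08]=0x44, mem[0x1e]=0x56, mem[0x23]=0x19, mem[0x1c]=0x44, mem[0x28]=0x38

MEM[0x08,0x1e,0x23,0x1c,0x28] = 44 56 19 44 38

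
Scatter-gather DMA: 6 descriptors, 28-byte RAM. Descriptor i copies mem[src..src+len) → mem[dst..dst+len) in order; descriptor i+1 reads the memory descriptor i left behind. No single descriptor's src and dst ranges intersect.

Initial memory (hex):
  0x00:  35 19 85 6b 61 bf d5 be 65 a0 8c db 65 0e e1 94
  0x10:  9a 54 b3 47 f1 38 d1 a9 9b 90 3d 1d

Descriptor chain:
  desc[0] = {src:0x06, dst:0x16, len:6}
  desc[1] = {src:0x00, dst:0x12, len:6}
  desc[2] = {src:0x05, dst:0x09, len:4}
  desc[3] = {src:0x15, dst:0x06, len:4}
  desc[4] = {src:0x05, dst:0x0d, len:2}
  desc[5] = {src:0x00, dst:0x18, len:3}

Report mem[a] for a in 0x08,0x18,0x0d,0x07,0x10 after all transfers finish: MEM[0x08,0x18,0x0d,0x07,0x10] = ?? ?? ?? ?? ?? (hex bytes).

  after D0: wrote 6B at 0x16 = d5be65a08cdb
  after D1: wrote 6B at 0x12 = 3519856b61bf
  after D2: wrote 4B at 0x09 = bfd5be65
  after D3: wrote 4B at 0x06 = 6b61bf65
  after D4: wrote 2B at 0x0d = bf6b
  after D5: wrote 3B at 0x18 = 351985
query mem[0x08]=0xbf, mem[0x18]=0x35, mem[0x0d]=0xbf, mem[0x07]=0x61, mem[0x10]=0x9a

MEM[0x08,0x18,0x0d,0x07,0x10] = bf 35 bf 61 9a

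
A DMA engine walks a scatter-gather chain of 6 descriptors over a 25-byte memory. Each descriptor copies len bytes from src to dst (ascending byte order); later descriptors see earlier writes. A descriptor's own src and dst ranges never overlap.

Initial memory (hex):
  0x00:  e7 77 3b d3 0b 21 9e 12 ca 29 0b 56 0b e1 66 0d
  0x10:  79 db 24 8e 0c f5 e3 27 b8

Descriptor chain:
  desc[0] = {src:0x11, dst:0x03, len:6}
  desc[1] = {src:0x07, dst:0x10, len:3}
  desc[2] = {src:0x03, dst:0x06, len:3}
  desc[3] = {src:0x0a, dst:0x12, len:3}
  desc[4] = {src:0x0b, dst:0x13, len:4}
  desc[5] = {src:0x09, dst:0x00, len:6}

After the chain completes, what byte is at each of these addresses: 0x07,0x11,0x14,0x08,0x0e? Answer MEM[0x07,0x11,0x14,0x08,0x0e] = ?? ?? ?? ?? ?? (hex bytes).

MEM[0x07,0x11,0x14,0x08,0x0e] = 24 e3 0b 8e 66

D0: mem[0x03..0x08] <- [db 24 8e 0c f5 e3]
D1: mem[0x10..0x12] <- [f5 e3 29]
D2: mem[0x06..0x08] <- [db 24 8e]
D3: mem[0x12..0x14] <- [0b 56 0b]
D4: mem[0x13..0x16] <- [56 0b e1 66]
D5: mem[0x00..0x05] <- [29 0b 56 0b e1 66]
query mem[0x07]=0x24, mem[0x11]=0xe3, mem[0x14]=0x0b, mem[0x08]=0x8e, mem[0x0e]=0x66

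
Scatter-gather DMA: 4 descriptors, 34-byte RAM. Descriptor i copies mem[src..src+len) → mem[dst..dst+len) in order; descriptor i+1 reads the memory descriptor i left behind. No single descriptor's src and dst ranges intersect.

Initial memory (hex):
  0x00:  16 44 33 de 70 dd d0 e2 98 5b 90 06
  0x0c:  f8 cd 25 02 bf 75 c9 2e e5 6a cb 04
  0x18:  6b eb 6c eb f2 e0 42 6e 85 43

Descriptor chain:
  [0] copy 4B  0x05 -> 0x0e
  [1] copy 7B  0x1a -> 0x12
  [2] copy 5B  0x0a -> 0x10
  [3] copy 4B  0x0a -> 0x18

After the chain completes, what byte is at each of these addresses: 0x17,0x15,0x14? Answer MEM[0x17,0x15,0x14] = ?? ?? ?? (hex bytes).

MEM[0x17,0x15,0x14] = 6e e0 dd

[0] 0x05->0x0e len=4 : dd d0 e2 98
[1] 0x1a->0x12 len=7 : 6c eb f2 e0 42 6e 85
[2] 0x0a->0x10 len=5 : 90 06 f8 cd dd
[3] 0x0a->0x18 len=4 : 90 06 f8 cd
query mem[0x17]=0x6e, mem[0x15]=0xe0, mem[0x14]=0xdd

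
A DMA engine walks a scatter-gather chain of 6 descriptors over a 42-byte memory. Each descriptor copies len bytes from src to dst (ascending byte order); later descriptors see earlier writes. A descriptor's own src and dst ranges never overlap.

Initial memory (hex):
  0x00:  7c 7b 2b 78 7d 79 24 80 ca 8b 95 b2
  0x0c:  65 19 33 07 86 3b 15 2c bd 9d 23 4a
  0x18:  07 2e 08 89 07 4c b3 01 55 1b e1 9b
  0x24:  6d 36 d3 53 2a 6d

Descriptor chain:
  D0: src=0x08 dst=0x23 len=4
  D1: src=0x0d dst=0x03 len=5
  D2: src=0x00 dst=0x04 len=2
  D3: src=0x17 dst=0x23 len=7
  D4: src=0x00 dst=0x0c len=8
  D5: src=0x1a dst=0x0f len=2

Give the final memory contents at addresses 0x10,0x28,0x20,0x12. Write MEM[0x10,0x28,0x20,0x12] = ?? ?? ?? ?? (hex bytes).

MEM[0x10,0x28,0x20,0x12] = 89 07 55 86

[0] 0x08->0x23 len=4 : ca 8b 95 b2
[1] 0x0d->0x03 len=5 : 19 33 07 86 3b
[2] 0x00->0x04 len=2 : 7c 7b
[3] 0x17->0x23 len=7 : 4a 07 2e 08 89 07 4c
[4] 0x00->0x0c len=8 : 7c 7b 2b 19 7c 7b 86 3b
[5] 0x1a->0x0f len=2 : 08 89
query mem[0x10]=0x89, mem[0x28]=0x07, mem[0x20]=0x55, mem[0x12]=0x86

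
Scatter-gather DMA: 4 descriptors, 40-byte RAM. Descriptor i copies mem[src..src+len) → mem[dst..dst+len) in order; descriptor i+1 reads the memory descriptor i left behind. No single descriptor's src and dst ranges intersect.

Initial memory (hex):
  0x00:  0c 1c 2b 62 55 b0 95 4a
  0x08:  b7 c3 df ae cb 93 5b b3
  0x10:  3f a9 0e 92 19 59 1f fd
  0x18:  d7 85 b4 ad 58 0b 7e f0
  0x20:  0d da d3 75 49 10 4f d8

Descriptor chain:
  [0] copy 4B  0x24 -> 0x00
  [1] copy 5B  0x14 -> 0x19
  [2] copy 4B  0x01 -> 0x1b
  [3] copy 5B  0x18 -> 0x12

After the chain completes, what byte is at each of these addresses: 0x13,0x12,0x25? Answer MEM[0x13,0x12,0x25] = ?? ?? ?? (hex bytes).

D0: mem[0x00..0x03] <- [49 10 4f d8]
D1: mem[0x19..0x1d] <- [19 59 1f fd d7]
D2: mem[0x1b..0x1e] <- [10 4f d8 55]
D3: mem[0x12..0x16] <- [d7 19 59 10 4f]
query mem[0x13]=0x19, mem[0x12]=0xd7, mem[0x25]=0x10

MEM[0x13,0x12,0x25] = 19 d7 10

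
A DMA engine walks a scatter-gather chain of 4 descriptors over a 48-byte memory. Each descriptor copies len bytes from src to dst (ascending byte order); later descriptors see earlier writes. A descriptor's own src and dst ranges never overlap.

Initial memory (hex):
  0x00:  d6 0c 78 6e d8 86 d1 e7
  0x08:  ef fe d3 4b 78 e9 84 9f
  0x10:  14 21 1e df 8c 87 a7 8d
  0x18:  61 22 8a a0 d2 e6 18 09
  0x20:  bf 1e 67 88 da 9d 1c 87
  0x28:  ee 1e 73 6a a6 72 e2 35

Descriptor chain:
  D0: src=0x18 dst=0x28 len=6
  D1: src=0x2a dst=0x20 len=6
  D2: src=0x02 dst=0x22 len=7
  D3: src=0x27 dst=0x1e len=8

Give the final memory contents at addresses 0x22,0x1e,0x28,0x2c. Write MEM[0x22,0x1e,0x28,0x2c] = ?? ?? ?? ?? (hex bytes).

MEM[0x22,0x1e,0x28,0x2c] = a0 e7 ef d2

#0 dst[0x28+6] := {0x61,0x22,0x8a,0xa0,0xd2,0xe6}
#1 dst[0x20+6] := {0x8a,0xa0,0xd2,0xe6,0xe2,0x35}
#2 dst[0x22+7] := {0x78,0x6e,0xd8,0x86,0xd1,0xe7,0xef}
#3 dst[0x1e+8] := {0xe7,0xef,0x22,0x8a,0xa0,0xd2,0xe6,0xe2}
query mem[0x22]=0xa0, mem[0x1e]=0xe7, mem[0x28]=0xef, mem[0x2c]=0xd2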